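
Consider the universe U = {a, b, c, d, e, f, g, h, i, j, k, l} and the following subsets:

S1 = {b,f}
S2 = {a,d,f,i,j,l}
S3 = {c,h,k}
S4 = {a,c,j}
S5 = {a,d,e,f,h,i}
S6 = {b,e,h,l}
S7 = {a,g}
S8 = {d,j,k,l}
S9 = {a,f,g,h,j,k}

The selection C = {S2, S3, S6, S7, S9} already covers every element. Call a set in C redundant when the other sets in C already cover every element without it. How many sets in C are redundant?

Drop S2: d, i uncovered — not redundant.
Drop S3: c uncovered — not redundant.
Drop S6: b, e uncovered — not redundant.
Drop S7: the rest still cover every element — redundant.
Drop S9: the rest still cover every element — redundant.
2 redundant: S7, S9.

2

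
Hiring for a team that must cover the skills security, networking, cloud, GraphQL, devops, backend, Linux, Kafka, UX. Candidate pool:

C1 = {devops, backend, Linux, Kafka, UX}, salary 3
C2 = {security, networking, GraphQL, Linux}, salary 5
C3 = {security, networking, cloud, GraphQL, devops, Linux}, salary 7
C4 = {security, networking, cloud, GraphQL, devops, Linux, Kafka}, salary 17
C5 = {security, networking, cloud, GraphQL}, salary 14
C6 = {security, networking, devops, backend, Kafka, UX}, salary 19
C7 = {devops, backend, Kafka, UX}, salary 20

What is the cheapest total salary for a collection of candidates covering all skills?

C1, C3 cover every skill at salary 3 + 7 = 10.
Any cover uses at least 2 candidates; among all covering selections none totals below 10.
Greedy by coverage-per-salary would pick C1, C2, C3 for 15 — worse than the optimum 10.

10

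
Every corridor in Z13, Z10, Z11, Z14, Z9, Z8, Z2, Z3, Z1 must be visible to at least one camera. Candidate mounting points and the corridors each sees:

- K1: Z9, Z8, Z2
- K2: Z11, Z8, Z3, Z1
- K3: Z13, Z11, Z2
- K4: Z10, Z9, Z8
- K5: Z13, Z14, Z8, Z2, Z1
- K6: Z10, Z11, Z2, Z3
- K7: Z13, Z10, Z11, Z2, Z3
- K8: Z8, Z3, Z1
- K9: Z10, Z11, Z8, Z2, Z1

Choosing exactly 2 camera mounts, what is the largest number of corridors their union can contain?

Choosing K5, K6 covers {Z13, Z10, Z11, Z14, Z8, Z2, Z3, Z1} — 8 corridors.
No choice of 2 camera mounts does better; here Z9 is left uncovered.

8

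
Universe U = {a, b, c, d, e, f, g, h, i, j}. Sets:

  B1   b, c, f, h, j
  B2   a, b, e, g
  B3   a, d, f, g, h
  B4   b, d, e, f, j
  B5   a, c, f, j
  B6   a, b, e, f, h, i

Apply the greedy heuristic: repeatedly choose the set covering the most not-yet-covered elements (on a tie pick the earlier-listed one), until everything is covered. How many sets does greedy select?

3

Pick 1: B6 covers 6 new elements (a, b, e, f, h, i).
Pick 2: B1 covers 2 new elements (c, j).
Pick 3: B3 covers 2 new elements (d, g).
Greedy uses 3 sets.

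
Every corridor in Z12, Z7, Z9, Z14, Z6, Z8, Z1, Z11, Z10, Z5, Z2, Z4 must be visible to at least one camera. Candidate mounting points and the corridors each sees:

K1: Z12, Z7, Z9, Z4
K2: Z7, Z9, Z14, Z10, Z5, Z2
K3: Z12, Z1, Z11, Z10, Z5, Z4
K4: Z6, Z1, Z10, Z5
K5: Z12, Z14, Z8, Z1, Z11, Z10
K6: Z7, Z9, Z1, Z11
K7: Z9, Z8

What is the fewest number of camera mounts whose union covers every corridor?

K1, K2, K4, K5 together cover {Z12, Z7, Z9, Z14, Z6, Z8, Z1, Z11, Z10, Z5, Z2, Z4} — every corridor.
No 3 of the 7 camera mounts cover everything (all 35 triples fall short), so 4 is minimum.

4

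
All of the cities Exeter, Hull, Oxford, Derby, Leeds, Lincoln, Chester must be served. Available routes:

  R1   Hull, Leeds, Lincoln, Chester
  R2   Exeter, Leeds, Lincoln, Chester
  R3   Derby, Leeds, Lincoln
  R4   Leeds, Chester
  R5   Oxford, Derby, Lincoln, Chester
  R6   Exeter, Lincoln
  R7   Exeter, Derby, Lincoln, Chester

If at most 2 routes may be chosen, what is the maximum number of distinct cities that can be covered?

Choosing R1, R5 covers {Hull, Oxford, Derby, Leeds, Lincoln, Chester} — 6 cities.
No choice of 2 routes does better; here Exeter is left uncovered.

6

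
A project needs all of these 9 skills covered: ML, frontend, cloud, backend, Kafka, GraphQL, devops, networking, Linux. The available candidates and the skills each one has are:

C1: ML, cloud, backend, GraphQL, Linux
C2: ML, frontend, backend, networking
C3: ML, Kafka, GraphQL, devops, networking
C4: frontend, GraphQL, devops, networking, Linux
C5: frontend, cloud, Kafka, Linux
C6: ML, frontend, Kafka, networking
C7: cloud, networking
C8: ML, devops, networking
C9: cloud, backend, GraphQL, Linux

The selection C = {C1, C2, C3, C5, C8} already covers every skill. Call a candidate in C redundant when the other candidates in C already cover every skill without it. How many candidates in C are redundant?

Drop C1: the rest still cover every skill — redundant.
Drop C2: the rest still cover every skill — redundant.
Drop C3: the rest still cover every skill — redundant.
Drop C5: the rest still cover every skill — redundant.
Drop C8: the rest still cover every skill — redundant.
5 redundant: C1, C2, C3, C5, C8.

5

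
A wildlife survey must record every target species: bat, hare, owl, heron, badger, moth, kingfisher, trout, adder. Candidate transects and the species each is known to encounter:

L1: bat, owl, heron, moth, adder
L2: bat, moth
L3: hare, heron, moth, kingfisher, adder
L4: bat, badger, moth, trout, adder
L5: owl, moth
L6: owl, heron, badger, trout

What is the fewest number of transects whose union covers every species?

3

L1, L3, L4 together cover {bat, hare, owl, heron, badger, moth, kingfisher, trout, adder} — every species.
No 2 of the 6 transects cover everything (all 15 pairs fall short), so 3 is minimum.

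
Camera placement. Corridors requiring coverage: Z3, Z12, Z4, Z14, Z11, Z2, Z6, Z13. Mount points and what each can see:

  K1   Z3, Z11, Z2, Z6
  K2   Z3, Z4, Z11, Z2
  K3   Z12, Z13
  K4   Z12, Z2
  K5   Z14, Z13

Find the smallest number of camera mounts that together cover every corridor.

4

K1, K2, K3, K5 together cover {Z3, Z12, Z4, Z14, Z11, Z2, Z6, Z13} — every corridor.
No 3 of the 5 camera mounts cover everything (all 10 triples fall short), so 4 is minimum.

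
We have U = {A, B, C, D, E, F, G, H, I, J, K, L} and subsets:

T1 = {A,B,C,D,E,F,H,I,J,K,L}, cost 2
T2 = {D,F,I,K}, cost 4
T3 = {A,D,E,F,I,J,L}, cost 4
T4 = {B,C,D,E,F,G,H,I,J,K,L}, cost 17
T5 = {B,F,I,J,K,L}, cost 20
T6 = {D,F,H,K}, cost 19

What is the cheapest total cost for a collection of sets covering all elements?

19

T1, T4 cover every element at cost 2 + 17 = 19.
Any cover uses at least 2 sets; among all covering selections none totals below 19.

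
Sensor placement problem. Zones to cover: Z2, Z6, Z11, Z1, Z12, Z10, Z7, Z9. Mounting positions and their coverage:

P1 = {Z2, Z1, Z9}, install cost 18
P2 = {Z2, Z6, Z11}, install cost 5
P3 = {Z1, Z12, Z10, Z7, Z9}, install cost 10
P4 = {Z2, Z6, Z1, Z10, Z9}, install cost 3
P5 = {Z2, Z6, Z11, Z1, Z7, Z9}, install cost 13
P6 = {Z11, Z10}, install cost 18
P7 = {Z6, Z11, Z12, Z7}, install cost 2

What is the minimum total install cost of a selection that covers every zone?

P4, P7 cover every zone at install cost 3 + 2 = 5.
Any cover uses at least 2 sensor positions; among all covering selections none totals below 5.

5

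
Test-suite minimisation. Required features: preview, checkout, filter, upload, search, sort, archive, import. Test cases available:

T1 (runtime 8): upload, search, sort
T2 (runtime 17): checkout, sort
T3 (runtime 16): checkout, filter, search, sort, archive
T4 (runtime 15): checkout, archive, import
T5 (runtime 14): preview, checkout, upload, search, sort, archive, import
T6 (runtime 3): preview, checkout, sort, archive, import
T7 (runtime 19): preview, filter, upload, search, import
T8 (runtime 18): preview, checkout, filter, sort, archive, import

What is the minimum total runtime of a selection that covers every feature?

T6, T7 cover every feature at runtime 3 + 19 = 22.
Any cover uses at least 2 test cases; among all covering selections none totals below 22.
Greedy by coverage-per-runtime would pick T6, T1, T3 for 27 — worse than the optimum 22.

22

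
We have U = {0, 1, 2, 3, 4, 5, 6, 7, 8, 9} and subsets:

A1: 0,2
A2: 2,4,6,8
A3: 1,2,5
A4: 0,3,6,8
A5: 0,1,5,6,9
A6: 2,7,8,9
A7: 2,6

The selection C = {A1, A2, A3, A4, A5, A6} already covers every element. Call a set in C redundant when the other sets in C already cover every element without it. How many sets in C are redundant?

Drop A1: the rest still cover every element — redundant.
Drop A2: 4 uncovered — not redundant.
Drop A3: the rest still cover every element — redundant.
Drop A4: 3 uncovered — not redundant.
Drop A5: the rest still cover every element — redundant.
Drop A6: 7 uncovered — not redundant.
3 redundant: A1, A3, A5.

3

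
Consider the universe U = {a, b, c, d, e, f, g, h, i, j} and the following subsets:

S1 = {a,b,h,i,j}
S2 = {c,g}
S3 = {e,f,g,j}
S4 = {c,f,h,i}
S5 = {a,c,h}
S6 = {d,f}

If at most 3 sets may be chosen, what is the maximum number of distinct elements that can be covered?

9

Choosing S1, S2, S3 covers {a, b, c, e, f, g, h, i, j} — 9 elements.
No choice of 3 sets does better; here d is left uncovered.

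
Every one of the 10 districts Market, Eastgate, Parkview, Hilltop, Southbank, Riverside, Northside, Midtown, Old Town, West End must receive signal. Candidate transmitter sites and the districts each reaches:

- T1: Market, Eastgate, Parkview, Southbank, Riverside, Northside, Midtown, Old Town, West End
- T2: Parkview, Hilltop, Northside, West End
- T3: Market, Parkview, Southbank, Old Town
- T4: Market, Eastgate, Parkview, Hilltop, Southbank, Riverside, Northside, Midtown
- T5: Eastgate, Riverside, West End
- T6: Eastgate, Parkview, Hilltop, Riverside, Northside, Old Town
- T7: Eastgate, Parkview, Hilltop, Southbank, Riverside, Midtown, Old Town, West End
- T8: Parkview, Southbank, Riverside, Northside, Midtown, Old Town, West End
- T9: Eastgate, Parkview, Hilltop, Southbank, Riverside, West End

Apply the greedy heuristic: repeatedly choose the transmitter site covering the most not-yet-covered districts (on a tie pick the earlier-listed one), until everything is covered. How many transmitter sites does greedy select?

Pick 1: T1 covers 9 new districts (Market, Eastgate, Parkview, Southbank, Riverside, Northside, Midtown, Old Town, West End).
Pick 2: T2 covers 1 new districts (Hilltop).
Greedy uses 2 transmitter sites.

2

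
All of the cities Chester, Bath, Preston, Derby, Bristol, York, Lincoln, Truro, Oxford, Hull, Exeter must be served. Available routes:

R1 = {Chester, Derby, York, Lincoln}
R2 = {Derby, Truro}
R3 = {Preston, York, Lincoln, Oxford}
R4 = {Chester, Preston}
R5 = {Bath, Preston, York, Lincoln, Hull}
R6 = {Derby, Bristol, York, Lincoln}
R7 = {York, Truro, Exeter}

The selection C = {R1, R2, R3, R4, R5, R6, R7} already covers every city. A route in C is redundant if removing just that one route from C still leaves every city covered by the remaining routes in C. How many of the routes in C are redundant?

3

Drop R1: the rest still cover every city — redundant.
Drop R2: the rest still cover every city — redundant.
Drop R3: Oxford uncovered — not redundant.
Drop R4: the rest still cover every city — redundant.
Drop R5: Bath, Hull uncovered — not redundant.
Drop R6: Bristol uncovered — not redundant.
Drop R7: Exeter uncovered — not redundant.
3 redundant: R1, R2, R4.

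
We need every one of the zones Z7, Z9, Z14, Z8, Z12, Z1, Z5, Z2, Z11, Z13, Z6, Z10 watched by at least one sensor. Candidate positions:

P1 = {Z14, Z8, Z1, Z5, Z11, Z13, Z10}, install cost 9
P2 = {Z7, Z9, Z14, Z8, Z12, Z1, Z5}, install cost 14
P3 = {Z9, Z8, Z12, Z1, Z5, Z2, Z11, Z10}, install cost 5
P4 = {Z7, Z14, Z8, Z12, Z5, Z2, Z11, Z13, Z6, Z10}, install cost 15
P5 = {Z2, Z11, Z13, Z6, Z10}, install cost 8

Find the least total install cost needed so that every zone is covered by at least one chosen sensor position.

20

P3, P4 cover every zone at install cost 5 + 15 = 20.
Any cover uses at least 2 sensor positions; among all covering selections none totals below 20.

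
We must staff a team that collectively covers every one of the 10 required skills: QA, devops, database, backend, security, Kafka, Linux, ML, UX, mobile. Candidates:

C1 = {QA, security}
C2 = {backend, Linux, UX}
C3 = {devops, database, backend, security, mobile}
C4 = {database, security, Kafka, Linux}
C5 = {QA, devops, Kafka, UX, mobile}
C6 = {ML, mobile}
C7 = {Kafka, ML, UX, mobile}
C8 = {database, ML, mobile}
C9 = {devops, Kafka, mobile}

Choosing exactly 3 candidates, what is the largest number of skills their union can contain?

9

Choosing C1, C3, C7 covers {QA, devops, database, backend, security, Kafka, ML, UX, mobile} — 9 skills.
No choice of 3 candidates does better; here Linux is left uncovered.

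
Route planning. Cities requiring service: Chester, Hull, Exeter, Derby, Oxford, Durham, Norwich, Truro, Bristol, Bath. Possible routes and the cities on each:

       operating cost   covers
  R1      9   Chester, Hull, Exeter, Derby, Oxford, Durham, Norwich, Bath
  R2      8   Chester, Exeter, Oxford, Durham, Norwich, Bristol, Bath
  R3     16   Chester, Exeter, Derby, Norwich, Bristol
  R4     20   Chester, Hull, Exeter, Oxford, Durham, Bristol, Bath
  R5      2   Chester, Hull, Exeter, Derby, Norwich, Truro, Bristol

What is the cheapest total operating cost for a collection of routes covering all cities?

R2, R5 cover every city at operating cost 8 + 2 = 10.
Any cover uses at least 2 routes; among all covering selections none totals below 10.

10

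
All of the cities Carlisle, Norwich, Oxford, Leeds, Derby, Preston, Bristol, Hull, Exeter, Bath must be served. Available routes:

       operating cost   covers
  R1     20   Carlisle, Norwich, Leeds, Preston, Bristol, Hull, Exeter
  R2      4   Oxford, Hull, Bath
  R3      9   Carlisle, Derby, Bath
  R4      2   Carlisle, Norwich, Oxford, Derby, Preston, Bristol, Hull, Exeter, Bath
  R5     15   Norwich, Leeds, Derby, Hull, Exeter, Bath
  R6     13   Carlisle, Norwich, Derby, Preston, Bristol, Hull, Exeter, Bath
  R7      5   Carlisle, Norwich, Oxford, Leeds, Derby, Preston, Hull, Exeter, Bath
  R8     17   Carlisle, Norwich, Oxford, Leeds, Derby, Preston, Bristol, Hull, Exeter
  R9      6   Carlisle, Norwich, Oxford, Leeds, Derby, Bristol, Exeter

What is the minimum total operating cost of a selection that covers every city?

7

R4, R7 cover every city at operating cost 2 + 5 = 7.
Any cover uses at least 2 routes; among all covering selections none totals below 7.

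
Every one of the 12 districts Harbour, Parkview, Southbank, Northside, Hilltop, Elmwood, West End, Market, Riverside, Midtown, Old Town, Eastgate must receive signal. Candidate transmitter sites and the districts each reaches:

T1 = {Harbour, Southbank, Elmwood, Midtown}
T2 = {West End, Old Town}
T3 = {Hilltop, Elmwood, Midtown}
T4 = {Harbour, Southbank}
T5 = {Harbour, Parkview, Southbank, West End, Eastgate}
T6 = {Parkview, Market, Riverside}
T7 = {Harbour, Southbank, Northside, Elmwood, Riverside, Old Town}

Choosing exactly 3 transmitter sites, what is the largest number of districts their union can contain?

Choosing T3, T5, T7 covers {Harbour, Parkview, Southbank, Northside, Hilltop, Elmwood, West End, Riverside, Midtown, Old Town, Eastgate} — 11 districts.
No choice of 3 transmitter sites does better; here Market is left uncovered.

11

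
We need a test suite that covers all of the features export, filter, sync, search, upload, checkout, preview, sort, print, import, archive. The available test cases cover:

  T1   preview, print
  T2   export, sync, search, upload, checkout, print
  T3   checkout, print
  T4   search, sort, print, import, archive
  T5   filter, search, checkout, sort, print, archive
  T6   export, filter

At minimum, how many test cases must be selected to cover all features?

T1, T2, T4, T5 together cover {export, filter, sync, search, upload, checkout, preview, sort, print, import, archive} — every feature.
No 3 of the 6 test cases cover everything (all 20 triples fall short), so 4 is minimum.

4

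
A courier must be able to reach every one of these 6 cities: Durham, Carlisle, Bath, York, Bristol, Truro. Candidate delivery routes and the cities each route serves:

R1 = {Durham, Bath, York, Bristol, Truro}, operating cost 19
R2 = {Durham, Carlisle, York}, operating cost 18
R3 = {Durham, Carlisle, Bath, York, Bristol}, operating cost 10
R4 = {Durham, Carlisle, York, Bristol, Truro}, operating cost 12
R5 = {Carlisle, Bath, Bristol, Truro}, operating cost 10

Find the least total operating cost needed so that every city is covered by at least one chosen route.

20

R3, R5 cover every city at operating cost 10 + 10 = 20.
Any cover uses at least 2 routes; among all covering selections none totals below 20.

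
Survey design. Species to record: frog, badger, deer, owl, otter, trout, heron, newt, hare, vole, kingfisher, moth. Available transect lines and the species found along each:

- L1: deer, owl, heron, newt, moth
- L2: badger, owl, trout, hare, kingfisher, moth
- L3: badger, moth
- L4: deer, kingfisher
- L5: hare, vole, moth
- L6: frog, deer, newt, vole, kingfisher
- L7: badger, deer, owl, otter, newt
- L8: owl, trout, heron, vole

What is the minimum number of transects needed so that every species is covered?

4

L1, L2, L6, L7 together cover {frog, badger, deer, owl, otter, trout, heron, newt, hare, vole, kingfisher, moth} — every species.
No 3 of the 8 transects cover everything (all 56 triples fall short), so 4 is minimum.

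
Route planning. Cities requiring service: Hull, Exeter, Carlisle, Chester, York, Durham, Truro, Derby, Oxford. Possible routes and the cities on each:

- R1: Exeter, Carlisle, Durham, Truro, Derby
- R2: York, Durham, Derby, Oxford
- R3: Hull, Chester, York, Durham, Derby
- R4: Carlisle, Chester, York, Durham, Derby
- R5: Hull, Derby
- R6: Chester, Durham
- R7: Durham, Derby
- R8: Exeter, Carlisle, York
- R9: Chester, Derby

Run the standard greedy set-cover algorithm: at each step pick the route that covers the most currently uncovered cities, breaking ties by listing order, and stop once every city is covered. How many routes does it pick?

Pick 1: R1 covers 5 new cities (Exeter, Carlisle, Durham, Truro, Derby).
Pick 2: R3 covers 3 new cities (Hull, Chester, York).
Pick 3: R2 covers 1 new cities (Oxford).
Greedy uses 3 routes.

3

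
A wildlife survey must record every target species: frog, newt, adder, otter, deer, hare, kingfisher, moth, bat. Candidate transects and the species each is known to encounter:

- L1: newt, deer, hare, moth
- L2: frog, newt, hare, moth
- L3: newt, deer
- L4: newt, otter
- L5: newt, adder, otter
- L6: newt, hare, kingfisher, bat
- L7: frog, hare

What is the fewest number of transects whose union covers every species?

4

L1, L2, L5, L6 together cover {frog, newt, adder, otter, deer, hare, kingfisher, moth, bat} — every species.
No 3 of the 7 transects cover everything (all 35 triples fall short), so 4 is minimum.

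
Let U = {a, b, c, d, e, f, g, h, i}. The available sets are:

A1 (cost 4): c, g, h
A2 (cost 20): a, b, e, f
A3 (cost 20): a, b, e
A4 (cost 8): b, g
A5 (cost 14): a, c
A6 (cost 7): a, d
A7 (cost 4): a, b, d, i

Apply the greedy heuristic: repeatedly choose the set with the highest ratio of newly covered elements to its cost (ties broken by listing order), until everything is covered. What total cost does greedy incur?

28

Pick 1: A7 adds 4 new (a, b, d, i) at cost 4 (ratio 4/4).
Pick 2: A1 adds 3 new (c, g, h) at cost 4 (ratio 3/4).
Pick 3: A2 adds 2 new (e, f) at cost 20 (ratio 2/20).
Greedy total cost: 4 + 4 + 20 = 28.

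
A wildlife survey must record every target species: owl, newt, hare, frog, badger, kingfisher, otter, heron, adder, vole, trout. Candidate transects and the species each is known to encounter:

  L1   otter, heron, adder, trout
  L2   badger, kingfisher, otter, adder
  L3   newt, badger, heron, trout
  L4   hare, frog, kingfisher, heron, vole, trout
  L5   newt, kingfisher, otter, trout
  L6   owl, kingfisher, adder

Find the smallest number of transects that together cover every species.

L1, L3, L4, L6 together cover {owl, newt, hare, frog, badger, kingfisher, otter, heron, adder, vole, trout} — every species.
No 3 of the 6 transects cover everything (all 20 triples fall short), so 4 is minimum.

4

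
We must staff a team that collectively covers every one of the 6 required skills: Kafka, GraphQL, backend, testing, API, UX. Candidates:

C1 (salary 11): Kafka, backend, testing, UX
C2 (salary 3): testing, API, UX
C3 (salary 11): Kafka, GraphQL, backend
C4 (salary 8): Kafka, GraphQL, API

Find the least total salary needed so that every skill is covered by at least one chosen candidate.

14

C2, C3 cover every skill at salary 3 + 11 = 14.
Any cover uses at least 2 candidates; among all covering selections none totals below 14.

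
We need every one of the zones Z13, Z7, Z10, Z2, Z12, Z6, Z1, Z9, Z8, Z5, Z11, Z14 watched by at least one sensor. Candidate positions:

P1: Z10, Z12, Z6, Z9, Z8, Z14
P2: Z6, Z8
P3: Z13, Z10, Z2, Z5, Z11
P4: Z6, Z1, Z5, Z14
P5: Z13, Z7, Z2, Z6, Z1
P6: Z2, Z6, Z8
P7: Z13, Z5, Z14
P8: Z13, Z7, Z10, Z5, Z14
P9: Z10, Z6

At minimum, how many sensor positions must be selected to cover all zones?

3

P1, P3, P5 together cover {Z13, Z7, Z10, Z2, Z12, Z6, Z1, Z9, Z8, Z5, Z11, Z14} — every zone.
No 2 of the 9 sensor positions cover everything (all 36 pairs fall short), so 3 is minimum.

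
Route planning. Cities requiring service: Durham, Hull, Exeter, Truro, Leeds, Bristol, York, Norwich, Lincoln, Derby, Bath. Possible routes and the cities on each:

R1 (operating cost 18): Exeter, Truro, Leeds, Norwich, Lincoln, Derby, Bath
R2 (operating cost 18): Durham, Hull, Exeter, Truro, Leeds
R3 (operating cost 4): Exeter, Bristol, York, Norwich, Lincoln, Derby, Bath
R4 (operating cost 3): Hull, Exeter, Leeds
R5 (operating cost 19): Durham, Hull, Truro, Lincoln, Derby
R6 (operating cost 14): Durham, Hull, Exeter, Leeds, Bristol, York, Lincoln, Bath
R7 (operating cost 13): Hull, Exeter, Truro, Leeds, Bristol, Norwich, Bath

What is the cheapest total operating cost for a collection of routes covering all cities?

R2, R3 cover every city at operating cost 18 + 4 = 22.
Any cover uses at least 2 routes; among all covering selections none totals below 22.

22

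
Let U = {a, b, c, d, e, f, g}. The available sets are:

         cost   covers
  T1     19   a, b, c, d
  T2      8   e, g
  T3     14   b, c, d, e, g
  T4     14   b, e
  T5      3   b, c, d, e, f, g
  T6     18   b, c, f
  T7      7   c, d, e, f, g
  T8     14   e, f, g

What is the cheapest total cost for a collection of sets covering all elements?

T1, T5 cover every element at cost 19 + 3 = 22.
Any cover uses at least 2 sets; among all covering selections none totals below 22.

22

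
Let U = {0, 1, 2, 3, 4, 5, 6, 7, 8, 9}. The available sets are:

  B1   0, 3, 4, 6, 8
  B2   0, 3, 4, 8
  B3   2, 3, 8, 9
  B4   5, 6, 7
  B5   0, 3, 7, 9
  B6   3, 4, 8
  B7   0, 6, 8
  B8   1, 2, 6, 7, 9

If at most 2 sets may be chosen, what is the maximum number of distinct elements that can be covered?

Choosing B1, B8 covers {0, 1, 2, 3, 4, 6, 7, 8, 9} — 9 elements.
No choice of 2 sets does better; here 5 is left uncovered.

9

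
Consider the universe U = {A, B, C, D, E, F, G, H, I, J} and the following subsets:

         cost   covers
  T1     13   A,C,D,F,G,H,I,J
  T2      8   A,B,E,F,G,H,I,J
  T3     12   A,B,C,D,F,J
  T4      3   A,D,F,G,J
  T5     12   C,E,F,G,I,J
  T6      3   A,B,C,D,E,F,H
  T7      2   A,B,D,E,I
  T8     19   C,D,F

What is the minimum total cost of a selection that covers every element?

T4, T6, T7 cover every element at cost 3 + 3 + 2 = 8.
Any cover uses at least 2 sets; among all covering selections none totals below 8.

8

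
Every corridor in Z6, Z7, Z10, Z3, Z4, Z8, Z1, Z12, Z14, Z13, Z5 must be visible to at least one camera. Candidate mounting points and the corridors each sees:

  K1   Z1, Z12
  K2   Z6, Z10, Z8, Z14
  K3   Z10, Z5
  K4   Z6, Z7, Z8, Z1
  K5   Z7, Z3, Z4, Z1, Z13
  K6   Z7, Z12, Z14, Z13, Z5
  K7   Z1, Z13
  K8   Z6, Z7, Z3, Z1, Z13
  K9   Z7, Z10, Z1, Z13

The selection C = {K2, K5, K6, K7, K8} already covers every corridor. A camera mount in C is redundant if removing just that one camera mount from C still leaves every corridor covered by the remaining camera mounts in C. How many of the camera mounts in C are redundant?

2

Drop K2: Z10, Z8 uncovered — not redundant.
Drop K5: Z4 uncovered — not redundant.
Drop K6: Z12, Z5 uncovered — not redundant.
Drop K7: the rest still cover every corridor — redundant.
Drop K8: the rest still cover every corridor — redundant.
2 redundant: K7, K8.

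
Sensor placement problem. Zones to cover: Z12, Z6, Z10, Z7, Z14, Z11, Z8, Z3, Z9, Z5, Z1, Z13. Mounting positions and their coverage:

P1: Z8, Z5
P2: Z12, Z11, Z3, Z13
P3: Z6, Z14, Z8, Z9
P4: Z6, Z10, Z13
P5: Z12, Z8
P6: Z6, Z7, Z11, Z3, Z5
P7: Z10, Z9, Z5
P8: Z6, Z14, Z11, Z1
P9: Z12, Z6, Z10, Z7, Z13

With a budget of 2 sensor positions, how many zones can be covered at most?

Choosing P2, P3 covers {Z12, Z6, Z14, Z11, Z8, Z3, Z9, Z13} — 8 zones.
No choice of 2 sensor positions does better; here Z10, Z7, Z5, Z1 are left uncovered.

8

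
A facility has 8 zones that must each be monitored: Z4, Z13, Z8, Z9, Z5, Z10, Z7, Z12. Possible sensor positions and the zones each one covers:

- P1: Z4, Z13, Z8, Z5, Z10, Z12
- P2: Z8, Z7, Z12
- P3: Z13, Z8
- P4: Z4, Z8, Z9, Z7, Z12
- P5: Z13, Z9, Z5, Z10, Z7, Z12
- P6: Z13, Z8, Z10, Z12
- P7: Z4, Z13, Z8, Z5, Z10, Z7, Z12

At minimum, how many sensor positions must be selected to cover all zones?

2

P1, P4 together cover {Z4, Z13, Z8, Z9, Z5, Z10, Z7, Z12} — every zone.
No single sensor position contains all 8 zones, so 2 is optimal.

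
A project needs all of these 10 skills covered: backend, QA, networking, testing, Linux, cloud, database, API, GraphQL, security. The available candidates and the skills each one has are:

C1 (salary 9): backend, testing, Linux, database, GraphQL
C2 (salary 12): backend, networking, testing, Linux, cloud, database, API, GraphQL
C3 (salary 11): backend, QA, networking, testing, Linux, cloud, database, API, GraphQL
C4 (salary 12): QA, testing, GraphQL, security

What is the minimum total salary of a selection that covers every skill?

23

C3, C4 cover every skill at salary 11 + 12 = 23.
Any cover uses at least 2 candidates; among all covering selections none totals below 23.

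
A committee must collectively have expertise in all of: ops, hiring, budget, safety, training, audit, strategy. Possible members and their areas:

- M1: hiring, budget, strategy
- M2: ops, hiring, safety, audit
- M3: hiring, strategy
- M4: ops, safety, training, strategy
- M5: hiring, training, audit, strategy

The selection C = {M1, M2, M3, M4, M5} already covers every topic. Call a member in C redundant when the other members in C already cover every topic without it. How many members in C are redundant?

Drop M1: budget uncovered — not redundant.
Drop M2: the rest still cover every topic — redundant.
Drop M3: the rest still cover every topic — redundant.
Drop M4: the rest still cover every topic — redundant.
Drop M5: the rest still cover every topic — redundant.
4 redundant: M2, M3, M4, M5.

4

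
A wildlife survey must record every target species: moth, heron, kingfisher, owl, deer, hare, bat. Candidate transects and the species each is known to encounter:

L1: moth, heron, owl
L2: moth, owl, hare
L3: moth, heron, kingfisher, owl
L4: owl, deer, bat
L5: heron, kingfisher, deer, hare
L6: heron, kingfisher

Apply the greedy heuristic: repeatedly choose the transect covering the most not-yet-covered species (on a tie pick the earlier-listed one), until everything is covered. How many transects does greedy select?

3

Pick 1: L3 covers 4 new species (moth, heron, kingfisher, owl).
Pick 2: L4 covers 2 new species (deer, bat).
Pick 3: L2 covers 1 new species (hare).
Greedy uses 3 transects.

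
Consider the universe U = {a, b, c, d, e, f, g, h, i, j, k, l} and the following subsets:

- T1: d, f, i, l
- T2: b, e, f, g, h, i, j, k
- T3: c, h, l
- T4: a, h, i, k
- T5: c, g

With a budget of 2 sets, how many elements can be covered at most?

10

Choosing T1, T2 covers {b, d, e, f, g, h, i, j, k, l} — 10 elements.
No choice of 2 sets does better; here a, c are left uncovered.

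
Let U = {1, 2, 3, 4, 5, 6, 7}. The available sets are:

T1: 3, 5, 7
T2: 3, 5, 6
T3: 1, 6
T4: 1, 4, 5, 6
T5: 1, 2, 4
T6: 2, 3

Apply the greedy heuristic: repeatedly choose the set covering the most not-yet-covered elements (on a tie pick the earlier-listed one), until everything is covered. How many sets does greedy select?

3

Pick 1: T4 covers 4 new elements (1, 4, 5, 6).
Pick 2: T1 covers 2 new elements (3, 7).
Pick 3: T5 covers 1 new elements (2).
Greedy uses 3 sets.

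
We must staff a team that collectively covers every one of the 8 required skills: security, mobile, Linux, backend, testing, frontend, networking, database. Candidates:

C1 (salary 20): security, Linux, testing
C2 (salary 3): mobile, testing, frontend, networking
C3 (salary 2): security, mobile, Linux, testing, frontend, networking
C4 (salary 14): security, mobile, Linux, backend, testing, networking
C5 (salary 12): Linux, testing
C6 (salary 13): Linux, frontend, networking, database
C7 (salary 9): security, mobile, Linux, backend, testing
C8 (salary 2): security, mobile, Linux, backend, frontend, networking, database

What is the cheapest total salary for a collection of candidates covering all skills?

C3, C8 cover every skill at salary 2 + 2 = 4.
Any cover uses at least 2 candidates; among all covering selections none totals below 4.

4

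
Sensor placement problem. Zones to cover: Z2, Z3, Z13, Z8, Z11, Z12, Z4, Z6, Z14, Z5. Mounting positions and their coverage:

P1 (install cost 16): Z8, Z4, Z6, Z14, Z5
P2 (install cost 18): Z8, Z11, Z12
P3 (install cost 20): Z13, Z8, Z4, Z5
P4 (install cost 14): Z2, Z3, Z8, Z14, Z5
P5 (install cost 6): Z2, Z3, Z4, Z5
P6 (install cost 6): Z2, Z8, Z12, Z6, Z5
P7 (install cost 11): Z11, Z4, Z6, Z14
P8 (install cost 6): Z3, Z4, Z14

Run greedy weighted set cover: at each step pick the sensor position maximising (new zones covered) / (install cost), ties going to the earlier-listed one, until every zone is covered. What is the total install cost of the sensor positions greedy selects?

Pick 1: P6 adds 5 new (Z2, Z8, Z12, Z6, Z5) at install cost 6 (ratio 5/6).
Pick 2: P8 adds 3 new (Z3, Z4, Z14) at install cost 6 (ratio 3/6).
Pick 3: P7 adds 1 new (Z11) at install cost 11 (ratio 1/11).
Pick 4: P3 adds 1 new (Z13) at install cost 20 (ratio 1/20).
Greedy total install cost: 6 + 6 + 11 + 20 = 43.

43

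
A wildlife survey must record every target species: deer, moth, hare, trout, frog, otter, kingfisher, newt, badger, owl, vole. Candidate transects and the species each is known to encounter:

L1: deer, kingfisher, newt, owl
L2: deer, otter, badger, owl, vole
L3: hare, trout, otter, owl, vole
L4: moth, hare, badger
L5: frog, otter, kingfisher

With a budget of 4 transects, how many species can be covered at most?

Choosing L1, L3, L4, L5 covers {deer, moth, hare, trout, frog, otter, kingfisher, newt, badger, owl, vole} — 11 species.
That is all 11 species.

11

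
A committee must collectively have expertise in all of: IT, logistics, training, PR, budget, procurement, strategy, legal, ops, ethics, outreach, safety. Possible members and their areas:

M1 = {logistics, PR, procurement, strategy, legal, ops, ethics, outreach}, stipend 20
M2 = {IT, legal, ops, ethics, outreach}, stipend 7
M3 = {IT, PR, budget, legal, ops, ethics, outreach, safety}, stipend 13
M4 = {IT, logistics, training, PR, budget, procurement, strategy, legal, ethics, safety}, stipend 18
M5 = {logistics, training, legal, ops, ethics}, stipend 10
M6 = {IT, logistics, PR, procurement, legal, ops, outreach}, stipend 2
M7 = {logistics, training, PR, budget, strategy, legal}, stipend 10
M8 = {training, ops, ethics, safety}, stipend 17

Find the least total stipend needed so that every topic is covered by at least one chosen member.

20

M4, M6 cover every topic at stipend 18 + 2 = 20.
Any cover uses at least 2 members; among all covering selections none totals below 20.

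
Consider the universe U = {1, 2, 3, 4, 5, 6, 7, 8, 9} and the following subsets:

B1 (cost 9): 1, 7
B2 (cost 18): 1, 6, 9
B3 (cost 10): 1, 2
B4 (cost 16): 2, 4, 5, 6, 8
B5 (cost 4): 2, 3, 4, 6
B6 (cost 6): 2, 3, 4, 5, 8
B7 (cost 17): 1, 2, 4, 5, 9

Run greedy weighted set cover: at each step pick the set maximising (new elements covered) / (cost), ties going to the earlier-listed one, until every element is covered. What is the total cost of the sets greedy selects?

Pick 1: B5 adds 4 new (2, 3, 4, 6) at cost 4 (ratio 4/4).
Pick 2: B6 adds 2 new (5, 8) at cost 6 (ratio 2/6).
Pick 3: B1 adds 2 new (1, 7) at cost 9 (ratio 2/9).
Pick 4: B7 adds 1 new (9) at cost 17 (ratio 1/17).
Greedy total cost: 4 + 6 + 9 + 17 = 36. (The true optimum is 33, so greedy overshoots here.)

36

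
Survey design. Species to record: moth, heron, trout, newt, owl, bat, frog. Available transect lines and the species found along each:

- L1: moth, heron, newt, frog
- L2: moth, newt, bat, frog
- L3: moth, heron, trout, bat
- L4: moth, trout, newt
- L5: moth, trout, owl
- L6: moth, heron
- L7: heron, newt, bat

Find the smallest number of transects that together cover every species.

L1, L2, L5 together cover {moth, heron, trout, newt, owl, bat, frog} — every species.
No 2 of the 7 transects cover everything (all 21 pairs fall short), so 3 is minimum.

3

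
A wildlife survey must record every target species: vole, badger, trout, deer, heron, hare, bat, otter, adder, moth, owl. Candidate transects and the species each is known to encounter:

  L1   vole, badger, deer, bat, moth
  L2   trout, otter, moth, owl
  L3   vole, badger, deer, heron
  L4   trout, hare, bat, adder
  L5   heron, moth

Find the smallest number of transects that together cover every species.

L2, L3, L4 together cover {vole, badger, trout, deer, heron, hare, bat, otter, adder, moth, owl} — every species.
No 2 of the 5 transects cover everything (all 10 pairs fall short), so 3 is minimum.
Greedy (largest uncovered first) would take L1, L2, L4, L3 — 4 transects — but 3 suffice.

3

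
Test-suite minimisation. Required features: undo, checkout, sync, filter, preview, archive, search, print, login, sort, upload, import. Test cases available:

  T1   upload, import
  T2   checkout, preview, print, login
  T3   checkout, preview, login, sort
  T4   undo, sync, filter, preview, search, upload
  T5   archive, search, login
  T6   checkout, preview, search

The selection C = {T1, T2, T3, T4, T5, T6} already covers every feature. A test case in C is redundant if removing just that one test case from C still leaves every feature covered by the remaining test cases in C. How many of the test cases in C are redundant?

Drop T1: import uncovered — not redundant.
Drop T2: print uncovered — not redundant.
Drop T3: sort uncovered — not redundant.
Drop T4: undo, sync, filter uncovered — not redundant.
Drop T5: archive uncovered — not redundant.
Drop T6: the rest still cover every feature — redundant.
1 redundant: T6.

1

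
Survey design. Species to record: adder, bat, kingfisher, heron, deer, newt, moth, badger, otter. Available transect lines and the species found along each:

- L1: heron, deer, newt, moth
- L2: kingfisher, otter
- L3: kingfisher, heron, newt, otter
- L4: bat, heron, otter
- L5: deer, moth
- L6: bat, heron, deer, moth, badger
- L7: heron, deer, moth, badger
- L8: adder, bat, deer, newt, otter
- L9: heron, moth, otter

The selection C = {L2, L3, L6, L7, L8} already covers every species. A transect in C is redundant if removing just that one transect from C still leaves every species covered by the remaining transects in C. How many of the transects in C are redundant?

Drop L2: the rest still cover every species — redundant.
Drop L3: the rest still cover every species — redundant.
Drop L6: the rest still cover every species — redundant.
Drop L7: the rest still cover every species — redundant.
Drop L8: adder uncovered — not redundant.
4 redundant: L2, L3, L6, L7.

4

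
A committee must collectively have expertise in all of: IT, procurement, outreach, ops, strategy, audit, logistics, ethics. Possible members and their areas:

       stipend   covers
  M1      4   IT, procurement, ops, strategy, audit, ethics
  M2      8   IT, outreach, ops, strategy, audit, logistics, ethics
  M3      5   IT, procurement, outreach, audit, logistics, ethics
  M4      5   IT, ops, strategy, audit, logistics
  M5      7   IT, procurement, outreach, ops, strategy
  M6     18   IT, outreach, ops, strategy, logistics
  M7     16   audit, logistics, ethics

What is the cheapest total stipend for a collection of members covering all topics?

M1, M3 cover every topic at stipend 4 + 5 = 9.
Any cover uses at least 2 members; among all covering selections none totals below 9.

9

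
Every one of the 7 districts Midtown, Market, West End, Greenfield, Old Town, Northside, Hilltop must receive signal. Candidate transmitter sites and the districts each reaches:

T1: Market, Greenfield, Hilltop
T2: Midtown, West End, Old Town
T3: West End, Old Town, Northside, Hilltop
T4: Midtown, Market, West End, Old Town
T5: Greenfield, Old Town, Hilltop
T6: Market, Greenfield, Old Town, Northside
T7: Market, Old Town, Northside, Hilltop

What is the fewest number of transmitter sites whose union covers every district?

3

T1, T2, T3 together cover {Midtown, Market, West End, Greenfield, Old Town, Northside, Hilltop} — every district.
No 2 of the 7 transmitter sites cover everything (all 21 pairs fall short), so 3 is minimum.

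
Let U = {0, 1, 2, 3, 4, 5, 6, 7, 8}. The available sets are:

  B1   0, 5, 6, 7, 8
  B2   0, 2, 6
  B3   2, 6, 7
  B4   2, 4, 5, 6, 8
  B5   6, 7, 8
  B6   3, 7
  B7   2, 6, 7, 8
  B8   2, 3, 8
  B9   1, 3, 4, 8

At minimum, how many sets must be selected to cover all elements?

B1, B2, B9 together cover {0, 1, 2, 3, 4, 5, 6, 7, 8} — every element.
No 2 of the 9 sets cover everything (all 36 pairs fall short), so 3 is minimum.

3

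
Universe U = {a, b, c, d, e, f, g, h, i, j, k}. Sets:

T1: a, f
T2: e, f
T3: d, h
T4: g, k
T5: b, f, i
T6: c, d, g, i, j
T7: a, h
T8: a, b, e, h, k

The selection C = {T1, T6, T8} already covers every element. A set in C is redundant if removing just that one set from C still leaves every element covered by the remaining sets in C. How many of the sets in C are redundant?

Drop T1: f uncovered — not redundant.
Drop T6: c, d, g, i, … uncovered — not redundant.
Drop T8: b, e, h, k uncovered — not redundant.
None of the sets in C is redundant.

0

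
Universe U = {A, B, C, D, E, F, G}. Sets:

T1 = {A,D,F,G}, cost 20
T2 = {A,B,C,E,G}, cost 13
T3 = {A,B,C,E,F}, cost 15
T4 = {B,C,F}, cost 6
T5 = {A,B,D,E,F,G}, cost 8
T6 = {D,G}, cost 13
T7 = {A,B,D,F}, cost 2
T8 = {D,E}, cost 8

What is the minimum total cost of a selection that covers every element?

14

T4, T5 cover every element at cost 6 + 8 = 14.
Any cover uses at least 2 sets; among all covering selections none totals below 14.
Greedy by coverage-per-cost would pick T7, T5, T4 for 16 — worse than the optimum 14.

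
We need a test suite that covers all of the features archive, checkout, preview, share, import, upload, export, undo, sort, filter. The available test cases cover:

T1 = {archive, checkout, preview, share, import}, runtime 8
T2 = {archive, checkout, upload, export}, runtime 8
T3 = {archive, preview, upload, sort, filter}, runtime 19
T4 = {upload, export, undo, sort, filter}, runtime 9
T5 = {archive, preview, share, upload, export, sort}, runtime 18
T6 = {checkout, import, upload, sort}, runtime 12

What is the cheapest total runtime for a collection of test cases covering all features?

T1, T4 cover every feature at runtime 8 + 9 = 17.
Any cover uses at least 2 test cases; among all covering selections none totals below 17.

17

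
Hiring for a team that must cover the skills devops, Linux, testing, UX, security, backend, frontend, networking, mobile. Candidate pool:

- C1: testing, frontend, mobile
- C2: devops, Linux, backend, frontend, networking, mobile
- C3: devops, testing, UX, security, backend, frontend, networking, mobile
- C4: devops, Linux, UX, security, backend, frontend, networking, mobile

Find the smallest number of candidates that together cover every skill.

C1, C4 together cover {devops, Linux, testing, UX, security, backend, frontend, networking, mobile} — every skill.
No single candidate contains all 9 skills, so 2 is optimal.

2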